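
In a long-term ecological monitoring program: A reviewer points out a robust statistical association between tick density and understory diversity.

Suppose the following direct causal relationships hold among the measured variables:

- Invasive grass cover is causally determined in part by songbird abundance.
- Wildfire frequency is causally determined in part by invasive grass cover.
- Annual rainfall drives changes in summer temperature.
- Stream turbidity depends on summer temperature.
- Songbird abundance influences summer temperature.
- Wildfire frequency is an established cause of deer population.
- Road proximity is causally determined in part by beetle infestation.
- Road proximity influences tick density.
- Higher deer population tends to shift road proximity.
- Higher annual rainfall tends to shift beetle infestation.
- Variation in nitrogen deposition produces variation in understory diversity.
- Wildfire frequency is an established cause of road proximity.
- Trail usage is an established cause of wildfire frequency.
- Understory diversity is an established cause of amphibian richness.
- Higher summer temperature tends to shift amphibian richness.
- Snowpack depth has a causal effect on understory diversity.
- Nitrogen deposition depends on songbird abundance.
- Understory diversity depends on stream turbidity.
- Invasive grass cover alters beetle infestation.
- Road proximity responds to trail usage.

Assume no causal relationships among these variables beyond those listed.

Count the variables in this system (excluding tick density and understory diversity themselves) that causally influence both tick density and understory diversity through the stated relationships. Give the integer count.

2

The common causes are: annual rainfall (to tick density via annual rainfall → beetle infestation → road proximity → tick density; to understory diversity via annual rainfall → summer temperature → stream turbidity → understory diversity); songbird abundance (to tick density via songbird abundance → invasive grass cover → beetle infestation → road proximity → tick density; to understory diversity via songbird abundance → nitrogen deposition → understory diversity).
Every other variable lacks a causal path to at least one of tick density and understory diversity.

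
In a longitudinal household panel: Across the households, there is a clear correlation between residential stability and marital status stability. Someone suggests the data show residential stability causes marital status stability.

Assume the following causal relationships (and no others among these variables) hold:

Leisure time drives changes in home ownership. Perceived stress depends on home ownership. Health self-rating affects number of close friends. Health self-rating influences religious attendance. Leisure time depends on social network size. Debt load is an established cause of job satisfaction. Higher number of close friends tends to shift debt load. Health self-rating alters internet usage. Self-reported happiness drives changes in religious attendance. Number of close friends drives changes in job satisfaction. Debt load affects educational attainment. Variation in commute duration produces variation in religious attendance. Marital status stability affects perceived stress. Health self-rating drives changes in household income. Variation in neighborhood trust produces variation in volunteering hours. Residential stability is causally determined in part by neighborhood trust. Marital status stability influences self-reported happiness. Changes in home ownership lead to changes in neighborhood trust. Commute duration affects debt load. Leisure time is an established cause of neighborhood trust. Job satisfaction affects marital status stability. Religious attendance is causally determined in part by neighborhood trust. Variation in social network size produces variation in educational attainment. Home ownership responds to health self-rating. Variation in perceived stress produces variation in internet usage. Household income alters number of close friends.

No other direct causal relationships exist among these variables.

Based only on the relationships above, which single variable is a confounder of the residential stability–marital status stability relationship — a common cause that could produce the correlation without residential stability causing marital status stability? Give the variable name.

Health self-rating has a causal path to residential stability (health self-rating → home ownership → neighborhood trust → residential stability) and a separate causal path to marital status stability (health self-rating → number of close friends → job satisfaction → marital status stability), so it is a common cause of both.
No stated relationship gives residential stability a causal route to marital status stability, so the correlation is explained by the shared upstream cause rather than a direct effect.

health self-rating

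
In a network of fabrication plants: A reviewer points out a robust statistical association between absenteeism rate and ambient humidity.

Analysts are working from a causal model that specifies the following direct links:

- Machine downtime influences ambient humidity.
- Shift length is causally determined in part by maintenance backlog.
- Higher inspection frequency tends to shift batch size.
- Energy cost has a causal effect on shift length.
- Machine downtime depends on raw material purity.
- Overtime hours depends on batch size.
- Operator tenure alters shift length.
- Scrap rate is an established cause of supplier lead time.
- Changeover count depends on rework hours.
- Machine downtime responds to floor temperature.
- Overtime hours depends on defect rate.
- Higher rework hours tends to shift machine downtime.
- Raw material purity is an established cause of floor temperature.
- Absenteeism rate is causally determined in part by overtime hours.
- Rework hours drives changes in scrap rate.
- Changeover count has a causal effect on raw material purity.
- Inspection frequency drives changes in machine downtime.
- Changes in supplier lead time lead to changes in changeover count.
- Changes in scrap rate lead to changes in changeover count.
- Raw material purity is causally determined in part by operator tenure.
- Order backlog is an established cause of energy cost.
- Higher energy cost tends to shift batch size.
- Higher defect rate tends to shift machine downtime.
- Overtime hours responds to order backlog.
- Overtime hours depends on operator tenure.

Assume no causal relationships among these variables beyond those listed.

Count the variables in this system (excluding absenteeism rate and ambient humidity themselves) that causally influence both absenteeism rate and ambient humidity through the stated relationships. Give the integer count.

3

The common causes are: defect rate (to absenteeism rate via defect rate → overtime hours → absenteeism rate; to ambient humidity via defect rate → machine downtime → ambient humidity); inspection frequency (to absenteeism rate via inspection frequency → batch size → overtime hours → absenteeism rate; to ambient humidity via inspection frequency → machine downtime → ambient humidity); operator tenure (to absenteeism rate via operator tenure → overtime hours → absenteeism rate; to ambient humidity via operator tenure → raw material purity → machine downtime → ambient humidity).
Every other variable lacks a causal path to at least one of absenteeism rate and ambient humidity.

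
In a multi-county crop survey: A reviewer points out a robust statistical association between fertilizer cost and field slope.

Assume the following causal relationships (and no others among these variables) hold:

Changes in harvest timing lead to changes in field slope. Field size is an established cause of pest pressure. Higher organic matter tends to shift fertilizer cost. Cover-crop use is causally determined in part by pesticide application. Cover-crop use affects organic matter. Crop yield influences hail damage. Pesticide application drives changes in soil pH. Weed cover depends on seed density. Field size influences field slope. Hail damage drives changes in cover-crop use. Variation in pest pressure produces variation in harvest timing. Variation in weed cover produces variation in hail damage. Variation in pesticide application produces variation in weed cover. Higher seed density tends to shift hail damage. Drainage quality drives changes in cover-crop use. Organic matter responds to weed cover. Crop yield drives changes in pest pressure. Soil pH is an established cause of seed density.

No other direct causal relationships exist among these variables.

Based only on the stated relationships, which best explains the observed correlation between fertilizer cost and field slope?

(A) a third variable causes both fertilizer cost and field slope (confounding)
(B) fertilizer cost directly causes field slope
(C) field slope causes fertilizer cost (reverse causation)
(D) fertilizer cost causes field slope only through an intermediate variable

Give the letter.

A

Crop yield causes fertilizer cost (crop yield → hail damage → cover-crop use → organic matter → fertilizer cost) and field slope (crop yield → pest pressure → harvest timing → field slope) — a common cause creating the correlation.
There is no stated path from fertilizer cost to field slope or from field slope to fertilizer cost, so neither direct nor reverse causation applies.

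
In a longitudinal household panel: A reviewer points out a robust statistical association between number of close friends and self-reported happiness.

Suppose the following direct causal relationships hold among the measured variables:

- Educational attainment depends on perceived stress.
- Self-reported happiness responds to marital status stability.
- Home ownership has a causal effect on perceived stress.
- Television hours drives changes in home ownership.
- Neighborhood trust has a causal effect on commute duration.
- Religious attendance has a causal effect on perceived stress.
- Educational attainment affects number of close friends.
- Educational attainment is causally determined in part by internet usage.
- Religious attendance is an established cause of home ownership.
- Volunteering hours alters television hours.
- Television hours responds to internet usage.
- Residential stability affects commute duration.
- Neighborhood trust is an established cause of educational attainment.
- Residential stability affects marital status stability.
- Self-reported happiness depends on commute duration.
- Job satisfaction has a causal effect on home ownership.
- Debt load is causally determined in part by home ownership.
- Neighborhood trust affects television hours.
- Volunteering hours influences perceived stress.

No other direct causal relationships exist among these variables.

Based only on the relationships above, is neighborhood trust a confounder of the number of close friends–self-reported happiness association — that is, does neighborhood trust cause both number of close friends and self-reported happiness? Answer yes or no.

Neighborhood trust has a causal path to number of close friends (neighborhood trust → educational attainment → number of close friends) and to self-reported happiness (neighborhood trust → commute duration → self-reported happiness), so it is a common cause of both — a confounder.

yes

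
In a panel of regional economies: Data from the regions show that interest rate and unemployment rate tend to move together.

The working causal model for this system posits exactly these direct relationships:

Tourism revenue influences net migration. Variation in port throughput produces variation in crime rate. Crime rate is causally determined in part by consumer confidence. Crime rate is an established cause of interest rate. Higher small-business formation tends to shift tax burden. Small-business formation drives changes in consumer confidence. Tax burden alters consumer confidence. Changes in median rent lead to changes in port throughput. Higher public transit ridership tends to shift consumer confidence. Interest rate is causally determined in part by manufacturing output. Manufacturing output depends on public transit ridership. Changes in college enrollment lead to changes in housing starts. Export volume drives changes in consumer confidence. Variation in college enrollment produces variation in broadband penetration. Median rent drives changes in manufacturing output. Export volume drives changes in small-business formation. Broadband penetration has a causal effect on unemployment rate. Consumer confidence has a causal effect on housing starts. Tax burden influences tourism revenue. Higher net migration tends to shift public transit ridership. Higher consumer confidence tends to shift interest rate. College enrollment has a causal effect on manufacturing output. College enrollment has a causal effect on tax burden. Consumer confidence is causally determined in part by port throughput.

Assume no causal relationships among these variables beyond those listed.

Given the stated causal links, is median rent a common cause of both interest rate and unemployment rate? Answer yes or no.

no

Median rent has no stated causal path to unemployment rate. A confounder must cause both variables, so median rent does not qualify.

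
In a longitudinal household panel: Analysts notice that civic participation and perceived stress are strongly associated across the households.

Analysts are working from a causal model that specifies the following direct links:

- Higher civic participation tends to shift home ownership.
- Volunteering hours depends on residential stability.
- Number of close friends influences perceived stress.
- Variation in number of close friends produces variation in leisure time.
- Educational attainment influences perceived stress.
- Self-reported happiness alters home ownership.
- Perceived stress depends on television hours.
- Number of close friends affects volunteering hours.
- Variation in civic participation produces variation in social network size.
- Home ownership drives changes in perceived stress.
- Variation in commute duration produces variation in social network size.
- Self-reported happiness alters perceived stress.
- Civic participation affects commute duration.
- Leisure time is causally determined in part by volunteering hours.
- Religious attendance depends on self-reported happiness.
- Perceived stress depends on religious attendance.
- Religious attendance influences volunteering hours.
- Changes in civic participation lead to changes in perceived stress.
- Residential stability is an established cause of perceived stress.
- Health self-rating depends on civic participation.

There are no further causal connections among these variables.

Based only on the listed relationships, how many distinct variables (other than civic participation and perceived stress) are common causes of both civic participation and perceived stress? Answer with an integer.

No listed variable has a causal path to both civic participation and perceived stress, so there are no common causes.

0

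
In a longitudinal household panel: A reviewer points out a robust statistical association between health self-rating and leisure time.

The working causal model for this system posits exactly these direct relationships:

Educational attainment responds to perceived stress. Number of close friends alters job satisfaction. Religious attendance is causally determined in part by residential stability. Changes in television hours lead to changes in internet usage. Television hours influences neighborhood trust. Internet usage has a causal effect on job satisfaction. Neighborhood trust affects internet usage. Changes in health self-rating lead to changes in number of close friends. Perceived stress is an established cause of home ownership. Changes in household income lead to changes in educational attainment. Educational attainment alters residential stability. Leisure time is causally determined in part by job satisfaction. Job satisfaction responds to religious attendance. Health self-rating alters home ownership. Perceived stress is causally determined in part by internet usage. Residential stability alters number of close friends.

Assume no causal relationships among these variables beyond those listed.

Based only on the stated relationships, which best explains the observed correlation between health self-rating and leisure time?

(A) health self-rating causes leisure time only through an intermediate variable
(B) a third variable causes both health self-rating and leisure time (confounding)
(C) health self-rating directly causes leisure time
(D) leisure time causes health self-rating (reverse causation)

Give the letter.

A

Health self-rating reaches leisure time through health self-rating → number of close friends → job satisfaction → leisure time — an indirect causal chain with no direct health self-rating → leisure time link. No variable causes both health self-rating and leisure time, so confounding is ruled out; the effect is mediated.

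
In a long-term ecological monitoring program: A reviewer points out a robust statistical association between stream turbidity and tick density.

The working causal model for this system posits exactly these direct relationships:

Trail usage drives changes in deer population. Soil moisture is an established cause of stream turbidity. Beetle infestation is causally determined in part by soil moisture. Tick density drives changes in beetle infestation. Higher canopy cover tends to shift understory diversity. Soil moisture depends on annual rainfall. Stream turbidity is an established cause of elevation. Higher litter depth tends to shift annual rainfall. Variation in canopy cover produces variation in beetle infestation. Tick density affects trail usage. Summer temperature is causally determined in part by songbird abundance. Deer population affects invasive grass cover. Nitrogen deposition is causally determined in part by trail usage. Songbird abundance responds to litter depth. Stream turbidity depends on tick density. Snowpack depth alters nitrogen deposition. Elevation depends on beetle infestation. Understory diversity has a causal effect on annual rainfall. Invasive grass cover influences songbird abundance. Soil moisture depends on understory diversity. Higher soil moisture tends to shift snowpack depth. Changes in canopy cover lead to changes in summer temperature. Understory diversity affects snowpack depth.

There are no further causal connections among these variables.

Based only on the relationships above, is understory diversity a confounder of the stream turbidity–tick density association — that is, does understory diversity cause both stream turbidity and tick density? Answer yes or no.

Understory diversity has no stated causal path to tick density. A confounder must cause both variables, so understory diversity does not qualify.

no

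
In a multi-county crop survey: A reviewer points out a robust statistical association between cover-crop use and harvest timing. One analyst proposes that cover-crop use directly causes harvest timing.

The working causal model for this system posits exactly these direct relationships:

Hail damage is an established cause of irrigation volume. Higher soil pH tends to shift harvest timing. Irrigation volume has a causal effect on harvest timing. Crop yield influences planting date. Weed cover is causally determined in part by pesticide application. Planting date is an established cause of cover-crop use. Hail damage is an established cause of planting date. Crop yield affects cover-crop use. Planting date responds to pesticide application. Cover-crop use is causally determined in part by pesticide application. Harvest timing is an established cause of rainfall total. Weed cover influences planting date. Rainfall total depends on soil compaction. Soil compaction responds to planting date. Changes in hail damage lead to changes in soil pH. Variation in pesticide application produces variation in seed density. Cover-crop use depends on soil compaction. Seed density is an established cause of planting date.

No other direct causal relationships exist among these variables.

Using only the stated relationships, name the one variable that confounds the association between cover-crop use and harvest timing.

Hail damage has a causal path to cover-crop use (hail damage → planting date → cover-crop use) and a separate causal path to harvest timing (hail damage → irrigation volume → harvest timing), so it is a common cause of both.
No stated relationship gives cover-crop use a causal route to harvest timing, so the correlation is explained by the shared upstream cause rather than a direct effect.

hail damage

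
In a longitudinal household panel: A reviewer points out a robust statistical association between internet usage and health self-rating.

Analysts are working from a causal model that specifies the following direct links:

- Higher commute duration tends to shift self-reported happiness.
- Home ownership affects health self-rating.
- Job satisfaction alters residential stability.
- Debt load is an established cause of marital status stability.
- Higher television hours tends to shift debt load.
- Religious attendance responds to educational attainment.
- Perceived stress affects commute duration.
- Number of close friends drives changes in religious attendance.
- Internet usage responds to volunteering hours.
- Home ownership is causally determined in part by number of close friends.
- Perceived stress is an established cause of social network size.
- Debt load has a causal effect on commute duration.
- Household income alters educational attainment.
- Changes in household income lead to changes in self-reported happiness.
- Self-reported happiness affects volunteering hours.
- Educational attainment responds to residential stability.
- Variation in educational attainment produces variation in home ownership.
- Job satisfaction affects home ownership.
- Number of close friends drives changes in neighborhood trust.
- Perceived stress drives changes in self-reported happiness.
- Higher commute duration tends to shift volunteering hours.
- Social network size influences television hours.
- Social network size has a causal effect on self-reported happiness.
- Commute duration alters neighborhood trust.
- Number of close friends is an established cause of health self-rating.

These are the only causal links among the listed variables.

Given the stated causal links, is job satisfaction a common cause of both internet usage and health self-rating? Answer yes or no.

no

Job satisfaction has no stated causal path to internet usage. A confounder must cause both variables, so job satisfaction does not qualify.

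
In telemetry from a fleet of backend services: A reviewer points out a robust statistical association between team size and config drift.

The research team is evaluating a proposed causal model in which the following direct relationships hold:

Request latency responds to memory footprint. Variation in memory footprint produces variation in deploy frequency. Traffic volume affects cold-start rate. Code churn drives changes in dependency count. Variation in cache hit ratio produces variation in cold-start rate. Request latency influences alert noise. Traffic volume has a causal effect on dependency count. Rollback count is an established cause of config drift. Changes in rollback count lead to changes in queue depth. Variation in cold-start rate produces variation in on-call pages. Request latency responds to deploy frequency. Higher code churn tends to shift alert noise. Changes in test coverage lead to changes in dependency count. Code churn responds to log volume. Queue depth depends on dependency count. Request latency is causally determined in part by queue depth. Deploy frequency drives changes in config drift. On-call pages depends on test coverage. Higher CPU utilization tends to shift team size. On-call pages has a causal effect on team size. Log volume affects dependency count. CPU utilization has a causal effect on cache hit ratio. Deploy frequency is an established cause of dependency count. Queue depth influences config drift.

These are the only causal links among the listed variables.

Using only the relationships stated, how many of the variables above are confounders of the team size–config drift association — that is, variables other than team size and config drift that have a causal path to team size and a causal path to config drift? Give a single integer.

The common causes are: test coverage (to team size via test coverage → on-call pages → team size; to config drift via test coverage → dependency count → queue depth → config drift); traffic volume (to team size via traffic volume → cold-start rate → on-call pages → team size; to config drift via traffic volume → dependency count → queue depth → config drift).
Every other variable lacks a causal path to at least one of team size and config drift.

2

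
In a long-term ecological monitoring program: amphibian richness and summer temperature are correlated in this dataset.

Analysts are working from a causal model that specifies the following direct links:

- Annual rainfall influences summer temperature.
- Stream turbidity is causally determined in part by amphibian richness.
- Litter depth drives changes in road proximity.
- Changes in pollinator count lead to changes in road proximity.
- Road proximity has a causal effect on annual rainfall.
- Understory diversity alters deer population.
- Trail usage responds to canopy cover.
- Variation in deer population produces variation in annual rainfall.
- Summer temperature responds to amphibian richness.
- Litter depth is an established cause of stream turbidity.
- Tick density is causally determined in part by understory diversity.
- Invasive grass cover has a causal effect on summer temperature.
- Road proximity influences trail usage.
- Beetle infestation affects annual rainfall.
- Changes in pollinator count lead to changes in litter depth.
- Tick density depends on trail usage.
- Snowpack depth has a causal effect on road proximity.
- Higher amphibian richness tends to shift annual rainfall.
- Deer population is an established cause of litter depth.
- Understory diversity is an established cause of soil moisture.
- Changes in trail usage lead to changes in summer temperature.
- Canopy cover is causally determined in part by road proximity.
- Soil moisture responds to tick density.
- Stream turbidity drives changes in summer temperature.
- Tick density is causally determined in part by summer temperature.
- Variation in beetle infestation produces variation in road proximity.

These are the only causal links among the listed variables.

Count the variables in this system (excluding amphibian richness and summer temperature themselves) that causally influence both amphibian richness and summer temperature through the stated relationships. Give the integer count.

No listed variable has a causal path to both amphibian richness and summer temperature, so there are no common causes.

0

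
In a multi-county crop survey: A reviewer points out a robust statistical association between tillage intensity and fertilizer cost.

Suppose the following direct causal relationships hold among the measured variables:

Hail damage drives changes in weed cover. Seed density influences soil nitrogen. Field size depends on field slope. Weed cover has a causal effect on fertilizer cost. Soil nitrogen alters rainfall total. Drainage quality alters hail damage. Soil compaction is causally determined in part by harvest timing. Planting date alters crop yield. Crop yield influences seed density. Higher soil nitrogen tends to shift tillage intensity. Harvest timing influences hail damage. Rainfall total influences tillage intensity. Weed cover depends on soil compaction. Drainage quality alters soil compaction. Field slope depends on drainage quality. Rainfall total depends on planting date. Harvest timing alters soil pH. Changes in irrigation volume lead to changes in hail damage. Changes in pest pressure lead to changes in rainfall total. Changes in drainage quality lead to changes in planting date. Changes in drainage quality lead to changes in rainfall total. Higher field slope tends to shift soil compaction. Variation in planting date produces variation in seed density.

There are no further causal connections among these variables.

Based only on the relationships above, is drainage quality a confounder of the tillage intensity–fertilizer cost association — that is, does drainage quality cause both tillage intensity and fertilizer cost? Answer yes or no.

yes

Drainage quality has a causal path to tillage intensity (drainage quality → rainfall total → tillage intensity) and to fertilizer cost (drainage quality → soil compaction → weed cover → fertilizer cost), so it is a common cause of both — a confounder.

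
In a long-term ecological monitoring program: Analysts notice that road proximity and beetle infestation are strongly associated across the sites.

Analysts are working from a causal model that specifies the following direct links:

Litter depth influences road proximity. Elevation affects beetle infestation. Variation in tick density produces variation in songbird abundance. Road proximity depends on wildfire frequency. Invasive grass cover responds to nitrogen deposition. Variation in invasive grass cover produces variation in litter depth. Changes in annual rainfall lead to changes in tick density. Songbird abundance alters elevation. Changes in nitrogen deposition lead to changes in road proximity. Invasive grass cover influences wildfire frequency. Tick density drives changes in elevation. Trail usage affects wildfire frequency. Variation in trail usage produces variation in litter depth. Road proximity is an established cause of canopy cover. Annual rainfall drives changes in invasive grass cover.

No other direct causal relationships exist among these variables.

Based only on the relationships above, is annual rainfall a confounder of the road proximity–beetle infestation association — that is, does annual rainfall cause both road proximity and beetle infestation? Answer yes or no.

Annual rainfall has a causal path to road proximity (annual rainfall → invasive grass cover → litter depth → road proximity) and to beetle infestation (annual rainfall → tick density → elevation → beetle infestation), so it is a common cause of both — a confounder.

yes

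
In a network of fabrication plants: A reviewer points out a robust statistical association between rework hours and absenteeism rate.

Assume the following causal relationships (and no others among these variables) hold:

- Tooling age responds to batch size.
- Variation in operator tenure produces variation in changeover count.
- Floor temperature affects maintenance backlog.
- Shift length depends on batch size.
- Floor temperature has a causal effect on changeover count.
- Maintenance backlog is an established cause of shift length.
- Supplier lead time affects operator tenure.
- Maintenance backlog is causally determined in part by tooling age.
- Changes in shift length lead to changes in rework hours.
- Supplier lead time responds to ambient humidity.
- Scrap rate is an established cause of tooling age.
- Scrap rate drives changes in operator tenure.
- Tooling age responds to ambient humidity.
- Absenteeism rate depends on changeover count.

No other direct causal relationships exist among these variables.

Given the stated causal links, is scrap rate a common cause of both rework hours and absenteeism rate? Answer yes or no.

Scrap rate has a causal path to rework hours (scrap rate → tooling age → maintenance backlog → shift length → rework hours) and to absenteeism rate (scrap rate → operator tenure → changeover count → absenteeism rate), so it is a common cause of both — a confounder.

yes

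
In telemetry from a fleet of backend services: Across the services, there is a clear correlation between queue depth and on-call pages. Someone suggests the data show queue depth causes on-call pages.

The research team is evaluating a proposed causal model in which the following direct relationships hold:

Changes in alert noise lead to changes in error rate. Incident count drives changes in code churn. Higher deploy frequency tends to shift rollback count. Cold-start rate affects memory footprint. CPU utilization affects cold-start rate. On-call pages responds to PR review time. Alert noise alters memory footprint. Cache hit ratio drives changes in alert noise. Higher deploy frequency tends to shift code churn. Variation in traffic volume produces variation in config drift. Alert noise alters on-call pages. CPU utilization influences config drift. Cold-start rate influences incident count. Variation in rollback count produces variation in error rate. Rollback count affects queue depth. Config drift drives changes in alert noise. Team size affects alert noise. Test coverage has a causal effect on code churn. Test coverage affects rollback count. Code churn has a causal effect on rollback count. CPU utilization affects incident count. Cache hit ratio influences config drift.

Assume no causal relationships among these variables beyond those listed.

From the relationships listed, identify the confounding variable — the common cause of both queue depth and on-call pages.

CPU utilization has a causal path to queue depth (CPU utilization → incident count → code churn → rollback count → queue depth) and a separate causal path to on-call pages (CPU utilization → config drift → alert noise → on-call pages), so it is a common cause of both.
No stated relationship gives queue depth a causal route to on-call pages, so the correlation is explained by the shared upstream cause rather than a direct effect.

CPU utilization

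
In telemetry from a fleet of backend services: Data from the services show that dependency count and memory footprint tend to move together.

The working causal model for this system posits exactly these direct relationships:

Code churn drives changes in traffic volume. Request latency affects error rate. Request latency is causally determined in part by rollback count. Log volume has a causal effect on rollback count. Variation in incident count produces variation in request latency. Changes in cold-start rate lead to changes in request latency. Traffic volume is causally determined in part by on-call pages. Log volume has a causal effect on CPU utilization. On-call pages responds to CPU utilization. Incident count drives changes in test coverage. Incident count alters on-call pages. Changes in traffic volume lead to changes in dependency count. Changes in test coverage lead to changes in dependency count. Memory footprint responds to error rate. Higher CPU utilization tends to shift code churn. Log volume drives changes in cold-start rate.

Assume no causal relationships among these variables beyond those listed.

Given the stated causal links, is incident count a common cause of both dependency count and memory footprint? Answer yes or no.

yes

Incident count has a causal path to dependency count (incident count → test coverage → dependency count) and to memory footprint (incident count → request latency → error rate → memory footprint), so it is a common cause of both — a confounder.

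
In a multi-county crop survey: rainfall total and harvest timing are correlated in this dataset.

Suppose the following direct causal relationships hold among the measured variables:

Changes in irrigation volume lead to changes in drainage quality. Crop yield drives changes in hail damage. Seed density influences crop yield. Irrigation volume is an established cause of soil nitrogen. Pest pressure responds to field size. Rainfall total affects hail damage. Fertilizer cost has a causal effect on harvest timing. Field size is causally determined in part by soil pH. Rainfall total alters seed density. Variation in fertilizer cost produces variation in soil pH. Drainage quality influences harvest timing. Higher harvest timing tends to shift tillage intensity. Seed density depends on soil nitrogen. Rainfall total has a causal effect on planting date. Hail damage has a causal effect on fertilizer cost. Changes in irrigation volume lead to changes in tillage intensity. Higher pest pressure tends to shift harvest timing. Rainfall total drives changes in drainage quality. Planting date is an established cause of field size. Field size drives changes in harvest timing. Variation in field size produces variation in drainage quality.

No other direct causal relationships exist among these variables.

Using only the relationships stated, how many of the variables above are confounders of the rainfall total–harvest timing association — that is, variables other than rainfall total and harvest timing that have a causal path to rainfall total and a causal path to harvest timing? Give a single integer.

0

No listed variable has a causal path to both rainfall total and harvest timing, so there are no common causes.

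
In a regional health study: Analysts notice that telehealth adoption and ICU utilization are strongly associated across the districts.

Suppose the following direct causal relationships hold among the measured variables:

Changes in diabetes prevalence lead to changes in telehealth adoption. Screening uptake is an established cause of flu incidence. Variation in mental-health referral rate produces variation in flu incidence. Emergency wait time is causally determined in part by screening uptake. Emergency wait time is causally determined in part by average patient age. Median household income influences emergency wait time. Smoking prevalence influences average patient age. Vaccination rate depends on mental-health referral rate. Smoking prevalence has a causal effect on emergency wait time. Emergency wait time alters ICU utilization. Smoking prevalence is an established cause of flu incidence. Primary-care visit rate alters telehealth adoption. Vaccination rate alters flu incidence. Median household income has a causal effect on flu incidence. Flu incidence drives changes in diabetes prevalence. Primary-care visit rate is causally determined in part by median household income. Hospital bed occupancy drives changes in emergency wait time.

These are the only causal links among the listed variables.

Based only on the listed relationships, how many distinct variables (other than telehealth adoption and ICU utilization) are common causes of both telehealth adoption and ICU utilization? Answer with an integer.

3

The common causes are: median household income (to telehealth adoption via median household income → primary-care visit rate → telehealth adoption; to ICU utilization via median household income → emergency wait time → ICU utilization); screening uptake (to telehealth adoption via screening uptake → flu incidence → diabetes prevalence → telehealth adoption; to ICU utilization via screening uptake → emergency wait time → ICU utilization); smoking prevalence (to telehealth adoption via smoking prevalence → flu incidence → diabetes prevalence → telehealth adoption; to ICU utilization via smoking prevalence → emergency wait time → ICU utilization).
Every other variable lacks a causal path to at least one of telehealth adoption and ICU utilization.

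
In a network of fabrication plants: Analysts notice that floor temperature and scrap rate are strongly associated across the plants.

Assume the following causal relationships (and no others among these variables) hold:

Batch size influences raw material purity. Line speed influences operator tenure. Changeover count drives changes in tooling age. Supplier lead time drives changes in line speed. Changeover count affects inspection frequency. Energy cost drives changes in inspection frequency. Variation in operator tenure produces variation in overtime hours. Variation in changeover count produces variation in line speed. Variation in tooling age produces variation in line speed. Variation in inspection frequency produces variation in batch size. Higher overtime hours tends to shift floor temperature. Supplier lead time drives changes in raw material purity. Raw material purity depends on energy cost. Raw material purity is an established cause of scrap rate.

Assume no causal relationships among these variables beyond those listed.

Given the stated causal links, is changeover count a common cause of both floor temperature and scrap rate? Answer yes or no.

yes

Changeover count has a causal path to floor temperature (changeover count → line speed → operator tenure → overtime hours → floor temperature) and to scrap rate (changeover count → inspection frequency → batch size → raw material purity → scrap rate), so it is a common cause of both — a confounder.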